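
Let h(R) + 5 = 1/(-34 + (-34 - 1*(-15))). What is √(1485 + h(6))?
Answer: √4157267/53 ≈ 38.471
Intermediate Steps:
h(R) = -266/53 (h(R) = -5 + 1/(-34 + (-34 - 1*(-15))) = -5 + 1/(-34 + (-34 + 15)) = -5 + 1/(-34 - 19) = -5 + 1/(-53) = -5 - 1/53 = -266/53)
√(1485 + h(6)) = √(1485 - 266/53) = √(78439/53) = √4157267/53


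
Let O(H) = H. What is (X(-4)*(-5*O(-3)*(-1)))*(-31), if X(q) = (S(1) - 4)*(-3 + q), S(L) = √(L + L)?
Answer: 13020 - 3255*√2 ≈ 8416.7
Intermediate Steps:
S(L) = √2*√L (S(L) = √(2*L) = √2*√L)
X(q) = (-4 + √2)*(-3 + q) (X(q) = (√2*√1 - 4)*(-3 + q) = (√2*1 - 4)*(-3 + q) = (√2 - 4)*(-3 + q) = (-4 + √2)*(-3 + q))
(X(-4)*(-5*O(-3)*(-1)))*(-31) = ((12 - 4*(-4) - 3*√2 - 4*√2)*(-5*(-3)*(-1)))*(-31) = ((12 + 16 - 3*√2 - 4*√2)*(15*(-1)))*(-31) = ((28 - 7*√2)*(-15))*(-31) = (-420 + 105*√2)*(-31) = 13020 - 3255*√2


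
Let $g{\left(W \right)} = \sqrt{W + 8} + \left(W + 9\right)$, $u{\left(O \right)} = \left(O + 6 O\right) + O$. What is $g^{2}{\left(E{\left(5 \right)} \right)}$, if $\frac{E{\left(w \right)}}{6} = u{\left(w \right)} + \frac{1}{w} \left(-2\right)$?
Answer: $\frac{1526429}{25} + \frac{4932 \sqrt{1535}}{25} \approx 68786.0$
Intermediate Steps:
$u{\left(O \right)} = 8 O$ ($u{\left(O \right)} = 7 O + O = 8 O$)
$E{\left(w \right)} = - \frac{12}{w} + 48 w$ ($E{\left(w \right)} = 6 \left(8 w + \frac{1}{w} \left(-2\right)\right) = 6 \left(8 w - \frac{2}{w}\right) = 6 \left(- \frac{2}{w} + 8 w\right) = - \frac{12}{w} + 48 w$)
$g{\left(W \right)} = 9 + W + \sqrt{8 + W}$ ($g{\left(W \right)} = \sqrt{8 + W} + \left(9 + W\right) = 9 + W + \sqrt{8 + W}$)
$g^{2}{\left(E{\left(5 \right)} \right)} = \left(9 + \left(- \frac{12}{5} + 48 \cdot 5\right) + \sqrt{8 + \left(- \frac{12}{5} + 48 \cdot 5\right)}\right)^{2} = \left(9 + \left(\left(-12\right) \frac{1}{5} + 240\right) + \sqrt{8 + \left(\left(-12\right) \frac{1}{5} + 240\right)}\right)^{2} = \left(9 + \left(- \frac{12}{5} + 240\right) + \sqrt{8 + \left(- \frac{12}{5} + 240\right)}\right)^{2} = \left(9 + \frac{1188}{5} + \sqrt{8 + \frac{1188}{5}}\right)^{2} = \left(9 + \frac{1188}{5} + \sqrt{\frac{1228}{5}}\right)^{2} = \left(9 + \frac{1188}{5} + \frac{2 \sqrt{1535}}{5}\right)^{2} = \left(\frac{1233}{5} + \frac{2 \sqrt{1535}}{5}\right)^{2}$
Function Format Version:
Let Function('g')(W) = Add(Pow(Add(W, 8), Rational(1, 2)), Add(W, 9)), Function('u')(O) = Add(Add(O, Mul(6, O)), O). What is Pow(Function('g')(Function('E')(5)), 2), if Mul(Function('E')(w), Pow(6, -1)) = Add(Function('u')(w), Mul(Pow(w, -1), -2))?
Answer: Add(Rational(1526429, 25), Mul(Rational(4932, 25), Pow(1535, Rational(1, 2)))) ≈ 68786.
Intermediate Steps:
Function('u')(O) = Mul(8, O) (Function('u')(O) = Add(Mul(7, O), O) = Mul(8, O))
Function('E')(w) = Add(Mul(-12, Pow(w, -1)), Mul(48, w)) (Function('E')(w) = Mul(6, Add(Mul(8, w), Mul(Pow(w, -1), -2))) = Mul(6, Add(Mul(8, w), Mul(-2, Pow(w, -1)))) = Mul(6, Add(Mul(-2, Pow(w, -1)), Mul(8, w))) = Add(Mul(-12, Pow(w, -1)), Mul(48, w)))
Function('g')(W) = Add(9, W, Pow(Add(8, W), Rational(1, 2))) (Function('g')(W) = Add(Pow(Add(8, W), Rational(1, 2)), Add(9, W)) = Add(9, W, Pow(Add(8, W), Rational(1, 2))))
Pow(Function('g')(Function('E')(5)), 2) = Pow(Add(9, Add(Mul(-12, Pow(5, -1)), Mul(48, 5)), Pow(Add(8, Add(Mul(-12, Pow(5, -1)), Mul(48, 5))), Rational(1, 2))), 2) = Pow(Add(9, Add(Mul(-12, Rational(1, 5)), 240), Pow(Add(8, Add(Mul(-12, Rational(1, 5)), 240)), Rational(1, 2))), 2) = Pow(Add(9, Add(Rational(-12, 5), 240), Pow(Add(8, Add(Rational(-12, 5), 240)), Rational(1, 2))), 2) = Pow(Add(9, Rational(1188, 5), Pow(Add(8, Rational(1188, 5)), Rational(1, 2))), 2) = Pow(Add(9, Rational(1188, 5), Pow(Rational(1228, 5), Rational(1, 2))), 2) = Pow(Add(9, Rational(1188, 5), Mul(Rational(2, 5), Pow(1535, Rational(1, 2)))), 2) = Pow(Add(Rational(1233, 5), Mul(Rational(2, 5), Pow(1535, Rational(1, 2)))), 2)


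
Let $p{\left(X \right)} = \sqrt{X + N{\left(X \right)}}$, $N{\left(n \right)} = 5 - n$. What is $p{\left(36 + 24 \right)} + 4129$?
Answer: $4129 + \sqrt{5} \approx 4131.2$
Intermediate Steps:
$p{\left(X \right)} = \sqrt{5}$ ($p{\left(X \right)} = \sqrt{X - \left(-5 + X\right)} = \sqrt{5}$)
$p{\left(36 + 24 \right)} + 4129 = \sqrt{5} + 4129 = 4129 + \sqrt{5}$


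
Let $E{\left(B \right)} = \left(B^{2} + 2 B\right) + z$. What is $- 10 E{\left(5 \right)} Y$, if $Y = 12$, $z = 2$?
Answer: $-4440$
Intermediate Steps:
$E{\left(B \right)} = 2 + B^{2} + 2 B$ ($E{\left(B \right)} = \left(B^{2} + 2 B\right) + 2 = 2 + B^{2} + 2 B$)
$- 10 E{\left(5 \right)} Y = - 10 \left(2 + 5^{2} + 2 \cdot 5\right) 12 = - 10 \left(2 + 25 + 10\right) 12 = \left(-10\right) 37 \cdot 12 = \left(-370\right) 12 = -4440$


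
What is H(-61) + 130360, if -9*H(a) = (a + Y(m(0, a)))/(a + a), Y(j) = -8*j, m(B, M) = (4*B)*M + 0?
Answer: 2346479/18 ≈ 1.3036e+5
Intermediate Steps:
m(B, M) = 4*B*M (m(B, M) = 4*B*M + 0 = 4*B*M)
H(a) = -1/18 (H(a) = -(a - 32*0*a)/(9*(a + a)) = -(a - 8*0)/(9*(2*a)) = -(a + 0)*1/(2*a)/9 = -a*1/(2*a)/9 = -⅑*½ = -1/18)
H(-61) + 130360 = -1/18 + 130360 = 2346479/18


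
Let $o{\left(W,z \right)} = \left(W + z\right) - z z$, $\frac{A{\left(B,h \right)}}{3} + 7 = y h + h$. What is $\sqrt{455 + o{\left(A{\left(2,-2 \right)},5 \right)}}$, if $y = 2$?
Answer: $6 \sqrt{11} \approx 19.9$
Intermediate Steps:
$A{\left(B,h \right)} = -21 + 9 h$ ($A{\left(B,h \right)} = -21 + 3 \left(2 h + h\right) = -21 + 3 \cdot 3 h = -21 + 9 h$)
$o{\left(W,z \right)} = W + z - z^{2}$ ($o{\left(W,z \right)} = \left(W + z\right) - z^{2} = W + z - z^{2}$)
$\sqrt{455 + o{\left(A{\left(2,-2 \right)},5 \right)}} = \sqrt{455 + \left(\left(-21 + 9 \left(-2\right)\right) + 5 - 5^{2}\right)} = \sqrt{455 - 59} = \sqrt{396} = 6 \sqrt{11}$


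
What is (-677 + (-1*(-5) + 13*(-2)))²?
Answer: 487204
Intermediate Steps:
(-677 + (-1*(-5) + 13*(-2)))² = (-677 + (5 - 26))² = (-677 - 21)² = (-698)² = 487204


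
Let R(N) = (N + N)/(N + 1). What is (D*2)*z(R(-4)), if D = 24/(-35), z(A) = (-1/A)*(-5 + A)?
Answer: -6/5 ≈ -1.2000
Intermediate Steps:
R(N) = 2*N/(1 + N) (R(N) = (2*N)/(1 + N) = 2*N/(1 + N))
z(A) = -(-5 + A)/A
D = -24/35 (D = 24*(-1/35) = -24/35 ≈ -0.68571)
(D*2)*z(R(-4)) = (-24/35*2)*((5 - 2*(-4)/(1 - 4))/((2*(-4)/(1 - 4)))) = -48*(5 - 2*(-4)/(-3))/(35*(2*(-4)/(-3))) = -48*(5 - 2*(-4)*(-1)/3)/(35*(2*(-4)*(-⅓))) = -48*(5 - 1*8/3)/(35*8/3) = -18*(5 - 8/3)/35 = -18*7/(35*3) = -48/35*7/8 = -6/5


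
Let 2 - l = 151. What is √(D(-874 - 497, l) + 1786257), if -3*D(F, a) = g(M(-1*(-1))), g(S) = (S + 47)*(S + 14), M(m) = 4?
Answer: 3*√198439 ≈ 1336.4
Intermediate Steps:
l = -149 (l = 2 - 1*151 = 2 - 151 = -149)
g(S) = (14 + S)*(47 + S) (g(S) = (47 + S)*(14 + S) = (14 + S)*(47 + S))
D(F, a) = -306 (D(F, a) = -(658 + 4² + 61*4)/3 = -(658 + 16 + 244)/3 = -⅓*918 = -306)
√(D(-874 - 497, l) + 1786257) = √(-306 + 1786257) = √1785951 = 3*√198439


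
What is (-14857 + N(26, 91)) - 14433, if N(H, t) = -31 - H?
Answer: -29347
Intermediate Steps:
(-14857 + N(26, 91)) - 14433 = (-14857 + (-31 - 1*26)) - 14433 = (-14857 + (-31 - 26)) - 14433 = (-14857 - 57) - 14433 = -14914 - 14433 = -29347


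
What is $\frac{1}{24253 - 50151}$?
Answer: $- \frac{1}{25898} \approx -3.8613 \cdot 10^{-5}$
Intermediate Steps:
$\frac{1}{24253 - 50151} = \frac{1}{-25898} = - \frac{1}{25898}$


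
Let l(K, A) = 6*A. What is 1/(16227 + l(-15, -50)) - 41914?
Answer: -667564277/15927 ≈ -41914.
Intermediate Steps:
1/(16227 + l(-15, -50)) - 41914 = 1/(16227 + 6*(-50)) - 41914 = 1/(16227 - 300) - 41914 = 1/15927 - 41914 = -667564277/15927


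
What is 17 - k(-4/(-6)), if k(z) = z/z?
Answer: 16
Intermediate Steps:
k(z) = 1
17 - k(-4/(-6)) = 17 - 1*1 = 17 - 1 = 16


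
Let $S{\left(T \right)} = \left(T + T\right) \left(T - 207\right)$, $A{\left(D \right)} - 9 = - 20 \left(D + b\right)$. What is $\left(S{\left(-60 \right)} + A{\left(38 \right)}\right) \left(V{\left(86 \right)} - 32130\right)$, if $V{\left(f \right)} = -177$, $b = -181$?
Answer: $-1127805063$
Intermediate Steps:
$A{\left(D \right)} = 3629 - 20 D$ ($A{\left(D \right)} = 9 - 20 \left(D - 181\right) = 9 - 20 \left(-181 + D\right) = 9 - \left(-3620 + 20 D\right) = 3629 - 20 D$)
$S{\left(T \right)} = 2 T \left(-207 + T\right)$
$\left(S{\left(-60 \right)} + A{\left(38 \right)}\right) \left(V{\left(86 \right)} - 32130\right) = \left(2 \left(-60\right) \left(-207 - 60\right) + \left(3629 - 760\right)\right) \left(-177 - 32130\right) = \left(2 \left(-60\right) \left(-267\right) + \left(3629 - 760\right)\right) \left(-32307\right) = \left(32040 + 2869\right) \left(-32307\right) = 34909 \left(-32307\right) = -1127805063$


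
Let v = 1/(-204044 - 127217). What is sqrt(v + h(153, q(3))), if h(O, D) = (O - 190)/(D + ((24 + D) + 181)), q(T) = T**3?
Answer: 2*I*sqrt(3919148891)/331261 ≈ 0.37797*I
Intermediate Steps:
h(O, D) = (-190 + O)/(205 + 2*D) (h(O, D) = (-190 + O)/(D + (205 + D)) = (-190 + O)/(205 + 2*D))
v = -1/331261 (v = 1/(-331261) = -1/331261 ≈ -3.0188e-6)
sqrt(v + h(153, q(3))) = sqrt(-1/331261 + (-190 + 153)/(205 + 2*3**3)) = sqrt(-1/331261 - 37/(205 + 2*27)) = sqrt(-1/331261 - 37/(205 + 54)) = sqrt(-1/331261 - 37/259) = sqrt(-1/331261 + (1/259)*(-37)) = sqrt(-1/331261 - 1/7) = sqrt(-47324/331261) = 2*I*sqrt(3919148891)/331261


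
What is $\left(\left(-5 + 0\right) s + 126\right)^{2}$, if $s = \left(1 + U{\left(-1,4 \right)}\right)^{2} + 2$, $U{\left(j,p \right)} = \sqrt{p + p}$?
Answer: $5841 - 2840 \sqrt{2} \approx 1824.6$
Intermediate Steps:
$U{\left(j,p \right)} = \sqrt{2} \sqrt{p}$ ($U{\left(j,p \right)} = \sqrt{2 p} = \sqrt{2} \sqrt{p}$)
$s = 2 + \left(1 + 2 \sqrt{2}\right)^{2}$ ($s = \left(1 + \sqrt{2} \sqrt{4}\right)^{2} + 2 = \left(1 + \sqrt{2} \cdot 2\right)^{2} + 2 = \left(1 + 2 \sqrt{2}\right)^{2} + 2 = 2 + \left(1 + 2 \sqrt{2}\right)^{2} \approx 16.657$)
$\left(\left(-5 + 0\right) s + 126\right)^{2} = \left(\left(-5 + 0\right) \left(11 + 4 \sqrt{2}\right) + 126\right)^{2} = \left(- 5 \left(11 + 4 \sqrt{2}\right) + 126\right)^{2} = \left(\left(-55 - 20 \sqrt{2}\right) + 126\right)^{2} = \left(71 - 20 \sqrt{2}\right)^{2}$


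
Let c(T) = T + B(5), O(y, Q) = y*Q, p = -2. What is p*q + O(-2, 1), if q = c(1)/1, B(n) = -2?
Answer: 0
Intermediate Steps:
O(y, Q) = Q*y
c(T) = -2 + T (c(T) = T - 2 = -2 + T)
q = -1 (q = (-2 + 1)/1 = -1*1 = -1)
p*q + O(-2, 1) = -2*(-1) + 1*(-2) = 2 - 2 = 0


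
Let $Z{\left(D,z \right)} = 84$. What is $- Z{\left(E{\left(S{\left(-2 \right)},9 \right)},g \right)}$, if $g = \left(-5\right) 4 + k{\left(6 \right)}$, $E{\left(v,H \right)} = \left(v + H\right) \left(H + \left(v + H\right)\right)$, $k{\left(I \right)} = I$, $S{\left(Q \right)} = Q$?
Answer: $-84$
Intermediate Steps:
$E{\left(v,H \right)} = \left(H + v\right) \left(v + 2 H\right)$ ($E{\left(v,H \right)} = \left(H + v\right) \left(H + \left(H + v\right)\right) = \left(H + v\right) \left(v + 2 H\right)$)
$g = -14$ ($g = \left(-5\right) 4 + 6 = -20 + 6 = -14$)
$- Z{\left(E{\left(S{\left(-2 \right)},9 \right)},g \right)} = \left(-1\right) 84 = -84$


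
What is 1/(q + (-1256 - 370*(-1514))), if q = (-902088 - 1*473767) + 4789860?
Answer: 1/3972929 ≈ 2.5170e-7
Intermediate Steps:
q = 3414005 (q = (-902088 - 473767) + 4789860 = -1375855 + 4789860 = 3414005)
1/(q + (-1256 - 370*(-1514))) = 1/(3414005 + (-1256 - 370*(-1514))) = 1/(3414005 + (-1256 + 560180)) = 1/(3414005 + 558924) = 1/3972929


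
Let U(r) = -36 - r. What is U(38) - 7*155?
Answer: -1159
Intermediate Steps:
U(38) - 7*155 = (-36 - 1*38) - 7*155 = (-36 - 38) - 1*1085 = -74 - 1085 = -1159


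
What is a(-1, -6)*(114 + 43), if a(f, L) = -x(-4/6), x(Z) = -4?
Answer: 628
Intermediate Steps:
a(f, L) = 4 (a(f, L) = -1*(-4) = 4)
a(-1, -6)*(114 + 43) = 4*(114 + 43) = 4*157 = 628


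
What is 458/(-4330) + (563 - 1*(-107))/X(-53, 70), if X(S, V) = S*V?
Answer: -230014/803215 ≈ -0.28637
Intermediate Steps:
458/(-4330) + (563 - 1*(-107))/X(-53, 70) = 458/(-4330) + (563 - 1*(-107))/((-53*70)) = 458*(-1/4330) + (563 + 107)/(-3710) = -229/2165 + 670*(-1/3710) = -229/2165 - 67/371 = -230014/803215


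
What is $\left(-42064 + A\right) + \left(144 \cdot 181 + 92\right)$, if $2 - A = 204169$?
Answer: $-220075$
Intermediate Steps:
$A = -204167$ ($A = 2 - 204169 = -204167$)
$\left(-42064 + A\right) + \left(144 \cdot 181 + 92\right) = \left(-42064 - 204167\right) + \left(144 \cdot 181 + 92\right) = -246231 + \left(26064 + 92\right) = -246231 + 26156 = -220075$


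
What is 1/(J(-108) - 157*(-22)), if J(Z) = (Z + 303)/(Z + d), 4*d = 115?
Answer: 317/1094138 ≈ 0.00028973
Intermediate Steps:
d = 115/4 (d = (1/4)*115 = 115/4 ≈ 28.750)
J(Z) = (303 + Z)/(115/4 + Z) (J(Z) = (Z + 303)/(Z + 115/4) = (303 + Z)/(115/4 + Z))
1/(J(-108) - 157*(-22)) = 1/(4*(303 - 108)/(115 + 4*(-108)) - 157*(-22)) = 1/(4*195/(115 - 432) + 3454) = 1/(4*195/(-317) + 3454) = 1/(4*(-1/317)*195 + 3454) = 1/(-780/317 + 3454) = 1/(1094138/317) = 317/1094138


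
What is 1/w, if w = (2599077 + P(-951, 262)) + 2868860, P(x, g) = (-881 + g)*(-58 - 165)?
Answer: 1/5605974 ≈ 1.7838e-7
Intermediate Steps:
P(x, g) = 196463 - 223*g (P(x, g) = (-881 + g)*(-223) = 196463 - 223*g)
w = 5605974 (w = (2599077 + (196463 - 223*262)) + 2868860 = (2599077 + (196463 - 58426)) + 2868860 = (2599077 + 138037) + 2868860 = 2737114 + 2868860 = 5605974)
1/w = 1/5605974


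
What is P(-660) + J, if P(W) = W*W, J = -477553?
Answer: -41953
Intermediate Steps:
P(W) = W²
P(-660) + J = (-660)² - 477553 = 435600 - 477553 = -41953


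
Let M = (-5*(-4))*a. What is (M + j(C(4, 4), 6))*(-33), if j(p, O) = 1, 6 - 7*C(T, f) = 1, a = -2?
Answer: 1287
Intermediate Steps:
C(T, f) = 5/7 (C(T, f) = 6/7 - ⅐*1 = 6/7 - ⅐ = 5/7)
M = -40 (M = -5*(-4)*(-2) = 20*(-2) = -40)
(M + j(C(4, 4), 6))*(-33) = (-40 + 1)*(-33) = -39*(-33) = 1287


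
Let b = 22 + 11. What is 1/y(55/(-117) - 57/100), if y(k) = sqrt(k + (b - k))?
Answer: sqrt(33)/33 ≈ 0.17408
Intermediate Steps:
b = 33
y(k) = sqrt(33) (y(k) = sqrt(k + (33 - k)) = sqrt(33))
1/y(55/(-117) - 57/100) = 1/(sqrt(33)) = sqrt(33)/33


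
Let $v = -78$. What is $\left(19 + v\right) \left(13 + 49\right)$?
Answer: $-3658$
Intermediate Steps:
$\left(19 + v\right) \left(13 + 49\right) = \left(19 - 78\right) \left(13 + 49\right) = \left(-59\right) 62 = -3658$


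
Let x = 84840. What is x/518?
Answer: 6060/37 ≈ 163.78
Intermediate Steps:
x/518 = 84840/518 = 84840*(1/518) = 6060/37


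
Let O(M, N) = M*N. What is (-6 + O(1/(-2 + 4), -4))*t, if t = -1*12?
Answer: 96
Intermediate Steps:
t = -12
(-6 + O(1/(-2 + 4), -4))*t = (-6 - 4/(-2 + 4))*(-12) = (-6 - 4/2)*(-12) = (-6 + (½)*(-4))*(-12) = (-6 - 2)*(-12) = -8*(-12) = 96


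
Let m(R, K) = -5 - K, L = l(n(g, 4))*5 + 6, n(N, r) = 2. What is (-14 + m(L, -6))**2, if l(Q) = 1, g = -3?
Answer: 169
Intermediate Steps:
L = 11 (L = 1*5 + 6 = 5 + 6 = 11)
(-14 + m(L, -6))**2 = (-14 + (-5 - 1*(-6)))**2 = (-14 + (-5 + 6))**2 = (-14 + 1)**2 = (-13)**2 = 169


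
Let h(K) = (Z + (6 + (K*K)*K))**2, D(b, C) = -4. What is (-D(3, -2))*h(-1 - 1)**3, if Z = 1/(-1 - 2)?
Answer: 470596/729 ≈ 645.54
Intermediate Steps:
Z = -1/3 (Z = 1/(-3) = -1/3 ≈ -0.33333)
h(K) = (17/3 + K**3)**2 (h(K) = (-1/3 + (6 + (K*K)*K))**2 = (-1/3 + (6 + K**2*K))**2 = (-1/3 + (6 + K**3))**2 = (17/3 + K**3)**2)
(-D(3, -2))*h(-1 - 1)**3 = (-1*(-4))*((17 + 3*(-1 - 1)**3)**2/9)**3 = 4*((17 + 3*(-2)**3)**2/9)**3 = 4*((17 + 3*(-8))**2/9)**3 = 4*((17 - 24)**2/9)**3 = 4*((1/9)*(-7)**2)**3 = 4*((1/9)*49)**3 = 4*(49/9)**3 = 4*(117649/729) = 470596/729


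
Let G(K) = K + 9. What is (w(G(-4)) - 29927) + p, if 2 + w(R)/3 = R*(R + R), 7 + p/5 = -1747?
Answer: -38553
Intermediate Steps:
p = -8770 (p = -35 + 5*(-1747) = -35 - 8735 = -8770)
G(K) = 9 + K
w(R) = -6 + 6*R² (w(R) = -6 + 3*(R*(R + R)) = -6 + 3*(R*(2*R)) = -6 + 3*(2*R²) = -6 + 6*R²)
(w(G(-4)) - 29927) + p = ((-6 + 6*(9 - 4)²) - 29927) - 8770 = ((-6 + 6*5²) - 29927) - 8770 = ((-6 + 6*25) - 29927) - 8770 = ((-6 + 150) - 29927) - 8770 = (144 - 29927) - 8770 = -29783 - 8770 = -38553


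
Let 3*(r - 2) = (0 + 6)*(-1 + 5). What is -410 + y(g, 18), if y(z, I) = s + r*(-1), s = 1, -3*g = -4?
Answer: -419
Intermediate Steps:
g = 4/3 (g = -⅓*(-4) = 4/3 ≈ 1.3333)
r = 10 (r = 2 + ((0 + 6)*(-1 + 5))/3 = 2 + (6*4)/3 = 2 + (⅓)*24 = 2 + 8 = 10)
y(z, I) = -9 (y(z, I) = 1 + 10*(-1) = 1 - 10 = -9)
-410 + y(g, 18) = -410 - 9 = -419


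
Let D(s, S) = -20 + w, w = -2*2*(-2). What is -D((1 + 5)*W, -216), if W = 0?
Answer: 12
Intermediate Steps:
w = 8 (w = -4*(-2) = 8)
D(s, S) = -12 (D(s, S) = -20 + 8 = -12)
-D((1 + 5)*W, -216) = -1*(-12) = 12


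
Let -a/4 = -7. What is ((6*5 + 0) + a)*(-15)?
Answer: -870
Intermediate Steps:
a = 28 (a = -4*(-7) = 28)
((6*5 + 0) + a)*(-15) = ((6*5 + 0) + 28)*(-15) = ((30 + 0) + 28)*(-15) = (30 + 28)*(-15) = 58*(-15) = -870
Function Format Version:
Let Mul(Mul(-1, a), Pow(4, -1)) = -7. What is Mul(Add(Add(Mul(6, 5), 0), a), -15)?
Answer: -870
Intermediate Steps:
a = 28 (a = Mul(-4, -7) = 28)
Mul(Add(Add(Mul(6, 5), 0), a), -15) = Mul(Add(Add(Mul(6, 5), 0), 28), -15) = Mul(Add(Add(30, 0), 28), -15) = Mul(Add(30, 28), -15) = Mul(58, -15) = -870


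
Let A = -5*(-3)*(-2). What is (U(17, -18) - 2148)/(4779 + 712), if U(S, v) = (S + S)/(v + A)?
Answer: -51569/131784 ≈ -0.39131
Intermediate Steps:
A = -30 (A = 15*(-2) = -30)
U(S, v) = 2*S/(-30 + v) (U(S, v) = (S + S)/(v - 30) = (2*S)/(-30 + v) = 2*S/(-30 + v))
(U(17, -18) - 2148)/(4779 + 712) = (2*17/(-30 - 18) - 2148)/(4779 + 712) = (2*17/(-48) - 2148)/5491 = (2*17*(-1/48) - 2148)*(1/5491) = (-17/24 - 2148)*(1/5491) = -51569/24*1/5491 = -51569/131784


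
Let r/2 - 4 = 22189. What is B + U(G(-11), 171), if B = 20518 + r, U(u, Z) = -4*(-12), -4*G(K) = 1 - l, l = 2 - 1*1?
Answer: 64952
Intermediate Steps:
r = 44386 (r = 8 + 2*22189 = 8 + 44378 = 44386)
l = 1 (l = 2 - 1 = 1)
G(K) = 0 (G(K) = -(1 - 1*1)/4 = -(1 - 1)/4 = -1/4*0 = 0)
U(u, Z) = 48
B = 64904 (B = 20518 + 44386 = 64904)
B + U(G(-11), 171) = 64904 + 48 = 64952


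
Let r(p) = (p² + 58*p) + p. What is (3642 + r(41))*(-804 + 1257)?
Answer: 3507126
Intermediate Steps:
r(p) = p² + 59*p
(3642 + r(41))*(-804 + 1257) = (3642 + 41*(59 + 41))*(-804 + 1257) = (3642 + 41*100)*453 = (3642 + 4100)*453 = 7742*453 = 3507126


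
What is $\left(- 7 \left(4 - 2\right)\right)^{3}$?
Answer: $-2744$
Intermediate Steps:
$\left(- 7 \left(4 - 2\right)\right)^{3} = \left(\left(-7\right) 2\right)^{3} = \left(-14\right)^{3} = -2744$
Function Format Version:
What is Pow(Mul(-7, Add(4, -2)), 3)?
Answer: -2744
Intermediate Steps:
Pow(Mul(-7, Add(4, -2)), 3) = Pow(Mul(-7, 2), 3) = Pow(-14, 3) = -2744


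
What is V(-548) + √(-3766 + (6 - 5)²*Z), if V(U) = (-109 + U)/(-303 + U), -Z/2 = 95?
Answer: 657/851 + 2*I*√989 ≈ 0.77203 + 62.897*I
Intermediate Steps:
Z = -190 (Z = -2*95 = -190)
V(U) = (-109 + U)/(-303 + U)
V(-548) + √(-3766 + (6 - 5)²*Z) = (-109 - 548)/(-303 - 548) + √(-3766 + (6 - 5)²*(-190)) = -657/(-851) + √(-3766 + 1²*(-190)) = -1/851*(-657) + √(-3766 + 1*(-190)) = 657/851 + √(-3766 - 190) = 657/851 + √(-3956) = 657/851 + 2*I*√989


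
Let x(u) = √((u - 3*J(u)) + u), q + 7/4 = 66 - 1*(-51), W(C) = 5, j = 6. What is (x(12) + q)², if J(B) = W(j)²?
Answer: 211705/16 + 461*I*√51/2 ≈ 13232.0 + 1646.1*I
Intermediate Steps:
q = 461/4 (q = -7/4 + (66 - 1*(-51)) = -7/4 + (66 + 51) = -7/4 + 117 = 461/4 ≈ 115.25)
J(B) = 25 (J(B) = 5² = 25)
x(u) = √(-75 + 2*u) (x(u) = √((u - 3*25) + u) = √((u - 75) + u) = √((-75 + u) + u) = √(-75 + 2*u))
(x(12) + q)² = (√(-75 + 2*12) + 461/4)² = (√(-75 + 24) + 461/4)² = (√(-51) + 461/4)² = (I*√51 + 461/4)² = (461/4 + I*√51)²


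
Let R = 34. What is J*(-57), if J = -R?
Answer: 1938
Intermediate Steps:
J = -34 (J = -1*34 = -34)
J*(-57) = -34*(-57) = 1938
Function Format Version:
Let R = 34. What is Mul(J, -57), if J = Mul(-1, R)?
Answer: 1938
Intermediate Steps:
J = -34 (J = Mul(-1, 34) = -34)
Mul(J, -57) = Mul(-34, -57) = 1938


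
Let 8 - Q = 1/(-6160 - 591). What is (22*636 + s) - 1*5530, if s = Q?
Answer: 57180971/6751 ≈ 8470.0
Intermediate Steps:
Q = 54009/6751 (Q = 8 - 1/(-6160 - 591) = 8 - 1/(-6751) = 8 - 1*(-1/6751) = 8 + 1/6751 = 54009/6751 ≈ 8.0002)
s = 54009/6751 ≈ 8.0002
(22*636 + s) - 1*5530 = (22*636 + 54009/6751) - 1*5530 = (13992 + 54009/6751) - 5530 = 94514001/6751 - 5530 = 57180971/6751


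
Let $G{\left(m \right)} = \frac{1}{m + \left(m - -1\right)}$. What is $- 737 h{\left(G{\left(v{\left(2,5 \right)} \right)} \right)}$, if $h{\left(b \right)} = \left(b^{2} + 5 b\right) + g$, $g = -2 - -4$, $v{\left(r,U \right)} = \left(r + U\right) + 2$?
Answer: $- \frac{602866}{361} \approx -1670.0$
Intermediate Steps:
$v{\left(r,U \right)} = 2 + U + r$ ($v{\left(r,U \right)} = \left(U + r\right) + 2 = 2 + U + r$)
$G{\left(m \right)} = \frac{1}{1 + 2 m}$ ($G{\left(m \right)} = \frac{1}{m + \left(m + 1\right)} = \frac{1}{m + \left(1 + m\right)} = \frac{1}{1 + 2 m}$)
$g = 2$ ($g = -2 + 4 = 2$)
$h{\left(b \right)} = 2 + b^{2} + 5 b$ ($h{\left(b \right)} = \left(b^{2} + 5 b\right) + 2 = 2 + b^{2} + 5 b$)
$- 737 h{\left(G{\left(v{\left(2,5 \right)} \right)} \right)} = - 737 \left(2 + \left(\frac{1}{1 + 2 \left(2 + 5 + 2\right)}\right)^{2} + \frac{5}{1 + 2 \left(2 + 5 + 2\right)}\right) = - 737 \left(2 + \left(\frac{1}{1 + 2 \cdot 9}\right)^{2} + \frac{5}{1 + 2 \cdot 9}\right) = - 737 \left(2 + \left(\frac{1}{1 + 18}\right)^{2} + \frac{5}{1 + 18}\right) = - 737 \left(2 + \left(\frac{1}{19}\right)^{2} + \frac{5}{19}\right) = - 737 \left(2 + \left(\frac{1}{19}\right)^{2} + 5 \cdot \frac{1}{19}\right) = - 737 \left(2 + \frac{1}{361} + \frac{5}{19}\right) = \left(-737\right) \frac{818}{361} = - \frac{602866}{361}$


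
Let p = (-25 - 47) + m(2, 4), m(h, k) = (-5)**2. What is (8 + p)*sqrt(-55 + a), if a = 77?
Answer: -39*sqrt(22) ≈ -182.93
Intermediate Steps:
m(h, k) = 25
p = -47 (p = (-25 - 47) + 25 = -72 + 25 = -47)
(8 + p)*sqrt(-55 + a) = (8 - 47)*sqrt(-55 + 77) = -39*sqrt(22)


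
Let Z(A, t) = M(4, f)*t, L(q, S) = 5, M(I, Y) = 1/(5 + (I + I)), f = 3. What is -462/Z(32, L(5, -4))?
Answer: -6006/5 ≈ -1201.2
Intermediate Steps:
M(I, Y) = 1/(5 + 2*I)
Z(A, t) = t/13 (Z(A, t) = t/(5 + 2*4) = t/(5 + 8) = t/13)
-462/Z(32, L(5, -4)) = -462/((1/13)*5) = -462/5/13 = -462*13/5 = -6006/5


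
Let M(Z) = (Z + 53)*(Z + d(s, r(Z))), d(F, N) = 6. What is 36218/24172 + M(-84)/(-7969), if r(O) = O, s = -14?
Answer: 8852821/7408718 ≈ 1.1949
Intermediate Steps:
M(Z) = (6 + Z)*(53 + Z) (M(Z) = (Z + 53)*(Z + 6) = (53 + Z)*(6 + Z) = (6 + Z)*(53 + Z))
36218/24172 + M(-84)/(-7969) = 36218/24172 + (318 + (-84)² + 59*(-84))/(-7969) = 36218*(1/24172) + (318 + 7056 - 4956)*(-1/7969) = 18109/12086 + 2418*(-1/7969) = 18109/12086 - 186/613 = 8852821/7408718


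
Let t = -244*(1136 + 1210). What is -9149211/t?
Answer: 3049737/190808 ≈ 15.983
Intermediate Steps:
t = -572424 (t = -244*2346 = -572424)
-9149211/t = -9149211/(-572424) = -9149211*(-1/572424) = 3049737/190808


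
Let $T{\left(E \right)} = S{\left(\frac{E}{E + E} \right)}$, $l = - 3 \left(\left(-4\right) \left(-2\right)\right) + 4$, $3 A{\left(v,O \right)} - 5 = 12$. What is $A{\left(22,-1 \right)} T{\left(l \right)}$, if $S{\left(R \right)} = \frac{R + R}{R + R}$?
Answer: $\frac{17}{3} \approx 5.6667$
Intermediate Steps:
$A{\left(v,O \right)} = \frac{17}{3}$ ($A{\left(v,O \right)} = \frac{5}{3} + \frac{1}{3} \cdot 12 = \frac{5}{3} + 4 = \frac{17}{3}$)
$l = -20$ ($l = \left(-3\right) 8 + 4 = -24 + 4 = -20$)
$S{\left(R \right)} = 1$ ($S{\left(R \right)} = \frac{2 R}{2 R} = 2 R \frac{1}{2 R} = 1$)
$T{\left(E \right)} = 1$
$A{\left(22,-1 \right)} T{\left(l \right)} = \frac{17}{3} \cdot 1 = \frac{17}{3}$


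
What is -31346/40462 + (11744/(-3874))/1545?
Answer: -47022834977/60544605615 ≈ -0.77666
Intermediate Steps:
-31346/40462 + (11744/(-3874))/1545 = -31346*1/40462 + (11744*(-1/3874))*(1/1545) = -15673/20231 - 5872/1937*1/1545 = -15673/20231 - 5872/2992665 = -47022834977/60544605615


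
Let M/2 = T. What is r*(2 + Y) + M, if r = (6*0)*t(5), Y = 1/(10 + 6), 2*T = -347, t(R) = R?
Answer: -347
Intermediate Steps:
T = -347/2 (T = (1/2)*(-347) = -347/2 ≈ -173.50)
Y = 1/16 ≈ 0.062500
r = 0 (r = (6*0)*5 = 0*5 = 0)
M = -347 (M = 2*(-347/2) = -347)
r*(2 + Y) + M = 0*(2 + 1/16) - 347 = 0*(33/16) - 347 = 0 - 347 = -347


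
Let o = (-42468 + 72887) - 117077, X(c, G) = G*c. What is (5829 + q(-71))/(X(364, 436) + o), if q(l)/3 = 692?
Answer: 465/4238 ≈ 0.10972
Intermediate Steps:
q(l) = 2076 (q(l) = 3*692 = 2076)
o = -86658 (o = 30419 - 117077 = -86658)
(5829 + q(-71))/(X(364, 436) + o) = (5829 + 2076)/(436*364 - 86658) = 7905/(158704 - 86658) = 7905/72046 = 7905*(1/72046) = 465/4238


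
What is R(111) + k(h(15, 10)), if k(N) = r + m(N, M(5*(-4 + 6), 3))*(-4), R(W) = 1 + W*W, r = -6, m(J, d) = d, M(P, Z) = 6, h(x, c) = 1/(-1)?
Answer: 12292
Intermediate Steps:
h(x, c) = -1
R(W) = 1 + W²
k(N) = -30 (k(N) = -6 + 6*(-4) = -6 - 24 = -30)
R(111) + k(h(15, 10)) = (1 + 111²) - 30 = (1 + 12321) - 30 = 12322 - 30 = 12292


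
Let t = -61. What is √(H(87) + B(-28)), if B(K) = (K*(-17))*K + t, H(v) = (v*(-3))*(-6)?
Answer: I*√11823 ≈ 108.73*I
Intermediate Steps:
H(v) = 18*v (H(v) = -3*v*(-6) = 18*v)
B(K) = -61 - 17*K² (B(K) = (K*(-17))*K - 61 = (-17*K)*K - 61 = -17*K² - 61 = -61 - 17*K²)
√(H(87) + B(-28)) = √(18*87 + (-61 - 17*(-28)²)) = √(1566 + (-61 - 17*784)) = √(1566 + (-61 - 13328)) = √(1566 - 13389) = √(-11823) = I*√11823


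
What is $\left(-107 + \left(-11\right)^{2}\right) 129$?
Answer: $1806$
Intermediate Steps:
$\left(-107 + \left(-11\right)^{2}\right) 129 = \left(-107 + 121\right) 129 = 14 \cdot 129 = 1806$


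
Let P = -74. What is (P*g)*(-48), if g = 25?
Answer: 88800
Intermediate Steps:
(P*g)*(-48) = -74*25*(-48) = -1850*(-48) = 88800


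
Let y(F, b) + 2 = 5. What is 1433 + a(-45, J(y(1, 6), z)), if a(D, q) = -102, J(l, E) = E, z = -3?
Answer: 1331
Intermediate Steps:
y(F, b) = 3 (y(F, b) = -2 + 5 = 3)
1433 + a(-45, J(y(1, 6), z)) = 1433 - 102 = 1331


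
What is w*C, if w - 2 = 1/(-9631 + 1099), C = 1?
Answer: 17063/8532 ≈ 1.9999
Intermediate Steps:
w = 17063/8532 (w = 2 + 1/(-9631 + 1099) = 2 + 1/(-8532) = 2 - 1/8532 = 17063/8532 ≈ 1.9999)
w*C = (17063/8532)*1 = 17063/8532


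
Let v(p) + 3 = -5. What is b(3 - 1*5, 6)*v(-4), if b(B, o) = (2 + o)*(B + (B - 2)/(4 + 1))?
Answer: 896/5 ≈ 179.20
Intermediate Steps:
b(B, o) = (2 + o)*(-⅖ + 6*B/5) (b(B, o) = (2 + o)*(B + (-2 + B)/5) = (2 + o)*(B + (-2 + B)*(⅕)) = (2 + o)*(B + (-⅖ + B/5)) = (2 + o)*(-⅖ + 6*B/5))
v(p) = -8 (v(p) = -3 - 5 = -8)
b(3 - 1*5, 6)*v(-4) = (-⅘ - ⅖*6 + 12*(3 - 1*5)/5 + (6/5)*(3 - 1*5)*6)*(-8) = (-⅘ - 12/5 + 12*(3 - 5)/5 + (6/5)*(3 - 5)*6)*(-8) = (-⅘ - 12/5 + (12/5)*(-2) + (6/5)*(-2)*6)*(-8) = (-⅘ - 12/5 - 24/5 - 72/5)*(-8) = -112/5*(-8) = 896/5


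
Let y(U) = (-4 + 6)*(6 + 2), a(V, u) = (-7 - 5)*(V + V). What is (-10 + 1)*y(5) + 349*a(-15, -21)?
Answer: 125496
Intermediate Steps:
a(V, u) = -24*V
y(U) = 16 (y(U) = 2*8 = 16)
(-10 + 1)*y(5) + 349*a(-15, -21) = (-10 + 1)*16 + 349*(-24*(-15)) = -9*16 + 349*360 = -144 + 125640 = 125496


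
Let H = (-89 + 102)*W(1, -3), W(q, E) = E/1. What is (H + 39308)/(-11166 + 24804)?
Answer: 39269/13638 ≈ 2.8794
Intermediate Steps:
W(q, E) = E (W(q, E) = E*1 = E)
H = -39 (H = (-89 + 102)*(-3) = 13*(-3) = -39)
(H + 39308)/(-11166 + 24804) = (-39 + 39308)/(-11166 + 24804) = 39269/13638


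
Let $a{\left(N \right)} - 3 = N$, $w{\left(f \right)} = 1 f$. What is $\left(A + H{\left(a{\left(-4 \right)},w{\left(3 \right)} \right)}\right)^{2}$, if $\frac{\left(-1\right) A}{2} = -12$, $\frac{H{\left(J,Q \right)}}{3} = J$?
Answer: $441$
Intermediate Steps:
$w{\left(f \right)} = f$
$a{\left(N \right)} = 3 + N$
$H{\left(J,Q \right)} = 3 J$
$A = 24$ ($A = \left(-2\right) \left(-12\right) = 24$)
$\left(A + H{\left(a{\left(-4 \right)},w{\left(3 \right)} \right)}\right)^{2} = \left(24 + 3 \left(3 - 4\right)\right)^{2} = \left(24 + 3 \left(-1\right)\right)^{2} = \left(24 - 3\right)^{2} = 21^{2} = 441$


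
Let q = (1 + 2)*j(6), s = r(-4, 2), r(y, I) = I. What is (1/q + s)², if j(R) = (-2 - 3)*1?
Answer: 841/225 ≈ 3.7378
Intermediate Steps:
s = 2
j(R) = -5 (j(R) = -5*1 = -5)
q = -15 (q = (1 + 2)*(-5) = 3*(-5) = -15)
(1/q + s)² = (1/(-15) + 2)² = (-1/15 + 2)² = (29/15)² = 841/225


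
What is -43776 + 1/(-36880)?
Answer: -1614458881/36880 ≈ -43776.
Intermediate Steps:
-43776 + 1/(-36880) = -43776 - 1/36880 = -1614458881/36880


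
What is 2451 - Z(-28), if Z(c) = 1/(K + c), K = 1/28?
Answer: 1919161/783 ≈ 2451.0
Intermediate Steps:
K = 1/28 ≈ 0.035714
Z(c) = 1/(1/28 + c)
2451 - Z(-28) = 2451 - 28/(1 + 28*(-28)) = 2451 - 28/(1 - 784) = 2451 - 28/(-783) = 2451 - 28*(-1)/783 = 2451 - 1*(-28/783) = 2451 + 28/783 = 1919161/783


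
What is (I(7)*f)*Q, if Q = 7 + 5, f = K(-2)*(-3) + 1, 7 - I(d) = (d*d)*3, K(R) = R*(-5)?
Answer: 48720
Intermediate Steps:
K(R) = -5*R
I(d) = 7 - 3*d**2 (I(d) = 7 - d*d*3 = 7 - d**2*3 = 7 - 3*d**2)
f = -29 (f = -5*(-2)*(-3) + 1 = 10*(-3) + 1 = -30 + 1 = -29)
Q = 12
(I(7)*f)*Q = ((7 - 3*7**2)*(-29))*12 = ((7 - 3*49)*(-29))*12 = ((7 - 147)*(-29))*12 = -140*(-29)*12 = 4060*12 = 48720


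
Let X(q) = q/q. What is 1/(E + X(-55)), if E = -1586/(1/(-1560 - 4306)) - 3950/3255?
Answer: 651/6056562737 ≈ 1.0749e-7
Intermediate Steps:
X(q) = 1
E = 6056562086/651 (E = -1586/(1/(-5866)) - 3950*1/3255 = -1586/(-1/5866) - 790/651 = -1586*(-5866) - 790/651 = 9303476 - 790/651 = 6056562086/651 ≈ 9.3035e+6)
1/(E + X(-55)) = 1/(6056562086/651 + 1) = 1/(6056562737/651) = 651/6056562737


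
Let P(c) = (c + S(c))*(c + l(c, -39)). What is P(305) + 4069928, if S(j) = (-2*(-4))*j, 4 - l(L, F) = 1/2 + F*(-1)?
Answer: 9619411/2 ≈ 4.8097e+6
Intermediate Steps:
l(L, F) = 7/2 + F (l(L, F) = 4 - (1/2 + F*(-1)) = 4 - (1/2 - F) = 4 + (-1/2 + F) = 7/2 + F)
S(j) = 8*j
P(c) = 9*c*(-71/2 + c) (P(c) = (c + 8*c)*(c + (7/2 - 39)) = (9*c)*(c - 71/2) = (9*c)*(-71/2 + c) = 9*c*(-71/2 + c))
P(305) + 4069928 = (9/2)*305*(-71 + 2*305) + 4069928 = (9/2)*305*(-71 + 610) + 4069928 = (9/2)*305*539 + 4069928 = 1479555/2 + 4069928 = 9619411/2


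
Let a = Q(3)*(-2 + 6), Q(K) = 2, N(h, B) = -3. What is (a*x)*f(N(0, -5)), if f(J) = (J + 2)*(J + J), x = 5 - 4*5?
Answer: -720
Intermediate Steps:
x = -15 (x = 5 - 20 = -15)
a = 8 (a = 2*(-2 + 6) = 2*4 = 8)
f(J) = 2*J*(2 + J) (f(J) = (2 + J)*(2*J) = 2*J*(2 + J))
(a*x)*f(N(0, -5)) = (8*(-15))*(2*(-3)*(2 - 3)) = -240*(-3)*(-1) = -120*6 = -720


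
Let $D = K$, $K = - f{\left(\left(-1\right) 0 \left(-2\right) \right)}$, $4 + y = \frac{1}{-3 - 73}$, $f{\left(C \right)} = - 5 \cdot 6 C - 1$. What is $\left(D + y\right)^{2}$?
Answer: $\frac{52441}{5776} \approx 9.0791$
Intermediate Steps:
$f{\left(C \right)} = -1 - 30 C$ ($f{\left(C \right)} = - 30 C - 1 = -1 - 30 C$)
$y = - \frac{305}{76}$ ($y = -4 + \frac{1}{-3 - 73} = -4 + \frac{1}{-76} = -4 - \frac{1}{76} = - \frac{305}{76} \approx -4.0132$)
$K = 1$ ($K = - (-1 - 30 \left(-1\right) 0 \left(-2\right)) = - (-1 - 30 \cdot 0 \left(-2\right)) = - (-1 - 0) = - (-1 + 0) = \left(-1\right) \left(-1\right) = 1$)
$D = 1$
$\left(D + y\right)^{2} = \left(1 - \frac{305}{76}\right)^{2} = \left(- \frac{229}{76}\right)^{2} = \frac{52441}{5776}$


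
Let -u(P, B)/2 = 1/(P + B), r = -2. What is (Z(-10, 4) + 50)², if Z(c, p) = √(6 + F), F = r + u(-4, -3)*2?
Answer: 17532/7 + 400*√14/7 ≈ 2718.4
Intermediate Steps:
u(P, B) = -2/(B + P) (u(P, B) = -2/(P + B) = -2/(B + P))
F = -10/7 (F = -2 - 2/(-3 - 4)*2 = -2 - 2/(-7)*2 = -2 - 2*(-⅐)*2 = -2 + (2/7)*2 = -2 + 4/7 = -10/7 ≈ -1.4286)
Z(c, p) = 4*√14/7 (Z(c, p) = √(6 - 10/7) = √(32/7) = 4*√14/7)
(Z(-10, 4) + 50)² = (4*√14/7 + 50)² = (50 + 4*√14/7)²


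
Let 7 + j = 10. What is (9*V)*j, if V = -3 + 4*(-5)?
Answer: -621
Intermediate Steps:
j = 3 (j = -7 + 10 = 3)
V = -23 (V = -3 - 20 = -23)
(9*V)*j = (9*(-23))*3 = -207*3 = -621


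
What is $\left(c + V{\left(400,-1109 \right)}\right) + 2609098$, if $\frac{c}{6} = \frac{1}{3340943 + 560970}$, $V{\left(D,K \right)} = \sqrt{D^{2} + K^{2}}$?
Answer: $\frac{10180473404480}{3901913} + \sqrt{1389881} \approx 2.6103 \cdot 10^{6}$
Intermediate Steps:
$c = \frac{6}{3901913}$ ($c = \frac{6}{3340943 + 560970} = \frac{6}{3901913} \approx 1.5377 \cdot 10^{-6}$)
$\left(c + V{\left(400,-1109 \right)}\right) + 2609098 = \left(\frac{6}{3901913} + \sqrt{400^{2} + \left(-1109\right)^{2}}\right) + 2609098 = \left(\frac{6}{3901913} + \sqrt{160000 + 1229881}\right) + 2609098 = \left(\frac{6}{3901913} + \sqrt{1389881}\right) + 2609098 = \frac{10180473404480}{3901913} + \sqrt{1389881}$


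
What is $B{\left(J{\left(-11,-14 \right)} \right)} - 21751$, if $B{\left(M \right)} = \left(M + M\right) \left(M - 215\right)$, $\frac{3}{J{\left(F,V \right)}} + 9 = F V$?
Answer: $- \frac{457501807}{21025} \approx -21760.0$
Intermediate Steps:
$J{\left(F,V \right)} = \frac{3}{-9 + F V}$
$B{\left(M \right)} = 2 M \left(-215 + M\right)$
$B{\left(J{\left(-11,-14 \right)} \right)} - 21751 = 2 \frac{3}{-9 - -154} \left(-215 + \frac{3}{-9 - -154}\right) - 21751 = 2 \frac{3}{-9 + 154} \left(-215 + \frac{3}{-9 + 154}\right) - 21751 = 2 \cdot \frac{3}{145} \left(-215 + \frac{3}{145}\right) - 21751 = 2 \cdot \frac{3}{145} \left(- \frac{31172}{145}\right) - 21751 = - \frac{187032}{21025} - 21751 = - \frac{457501807}{21025}$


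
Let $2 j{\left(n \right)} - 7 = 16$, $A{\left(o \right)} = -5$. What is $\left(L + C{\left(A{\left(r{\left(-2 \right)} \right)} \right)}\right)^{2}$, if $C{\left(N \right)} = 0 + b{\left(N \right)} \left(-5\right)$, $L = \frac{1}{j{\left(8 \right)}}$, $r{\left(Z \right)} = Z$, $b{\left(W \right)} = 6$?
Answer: $\frac{473344}{529} \approx 894.79$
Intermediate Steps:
$j{\left(n \right)} = \frac{23}{2}$ ($j{\left(n \right)} = \frac{7}{2} + \frac{1}{2} \cdot 16 = \frac{7}{2} + 8 = \frac{23}{2}$)
$L = \frac{2}{23}$ ($L = \frac{1}{\frac{23}{2}} = \frac{2}{23} \approx 0.086957$)
$C{\left(N \right)} = -30$ ($C{\left(N \right)} = 0 + 6 \left(-5\right) = 0 - 30 = -30$)
$\left(L + C{\left(A{\left(r{\left(-2 \right)} \right)} \right)}\right)^{2} = \left(\frac{2}{23} - 30\right)^{2} = \left(- \frac{688}{23}\right)^{2} = \frac{473344}{529}$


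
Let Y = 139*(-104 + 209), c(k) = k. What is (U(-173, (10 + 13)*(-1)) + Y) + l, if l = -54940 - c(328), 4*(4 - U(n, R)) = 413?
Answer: -163089/4 ≈ -40772.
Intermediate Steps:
U(n, R) = -397/4 (U(n, R) = 4 - 1/4*413 = 4 - 413/4 = -397/4)
Y = 14595 (Y = 139*105 = 14595)
l = -55268 (l = -54940 - 1*328 = -54940 - 328 = -55268)
(U(-173, (10 + 13)*(-1)) + Y) + l = (-397/4 + 14595) - 55268 = 57983/4 - 55268 = -163089/4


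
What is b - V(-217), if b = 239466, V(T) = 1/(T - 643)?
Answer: 205940761/860 ≈ 2.3947e+5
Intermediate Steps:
V(T) = 1/(-643 + T)
b - V(-217) = 239466 - 1/(-643 - 217) = 239466 - 1/(-860) = 239466 - 1*(-1/860) = 239466 + 1/860 = 205940761/860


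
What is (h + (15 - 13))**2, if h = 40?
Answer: 1764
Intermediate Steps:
(h + (15 - 13))**2 = (40 + (15 - 13))**2 = (40 + 2)**2 = 42**2 = 1764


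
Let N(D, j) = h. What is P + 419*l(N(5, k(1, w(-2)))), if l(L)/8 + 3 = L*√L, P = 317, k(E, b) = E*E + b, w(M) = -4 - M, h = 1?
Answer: -6387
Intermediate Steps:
k(E, b) = b + E² (k(E, b) = E² + b = b + E²)
N(D, j) = 1
l(L) = -24 + 8*L^(3/2) (l(L) = -24 + 8*(L*√L) = -24 + 8*L^(3/2))
P + 419*l(N(5, k(1, w(-2)))) = 317 + 419*(-24 + 8*1^(3/2)) = 317 + 419*(-24 + 8*1) = 317 + 419*(-24 + 8) = 317 + 419*(-16) = 317 - 6704 = -6387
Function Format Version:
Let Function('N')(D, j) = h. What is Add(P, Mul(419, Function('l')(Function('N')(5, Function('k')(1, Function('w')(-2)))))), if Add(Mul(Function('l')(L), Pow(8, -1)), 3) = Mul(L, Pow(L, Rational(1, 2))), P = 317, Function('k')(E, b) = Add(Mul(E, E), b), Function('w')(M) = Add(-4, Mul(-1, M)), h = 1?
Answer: -6387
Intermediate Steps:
Function('k')(E, b) = Add(b, Pow(E, 2)) (Function('k')(E, b) = Add(Pow(E, 2), b) = Add(b, Pow(E, 2)))
Function('N')(D, j) = 1
Function('l')(L) = Add(-24, Mul(8, Pow(L, Rational(3, 2)))) (Function('l')(L) = Add(-24, Mul(8, Mul(L, Pow(L, Rational(1, 2))))) = Add(-24, Mul(8, Pow(L, Rational(3, 2)))))
Add(P, Mul(419, Function('l')(Function('N')(5, Function('k')(1, Function('w')(-2)))))) = Add(317, Mul(419, Add(-24, Mul(8, Pow(1, Rational(3, 2)))))) = Add(317, Mul(419, Add(-24, Mul(8, 1)))) = Add(317, Mul(419, Add(-24, 8))) = Add(317, Mul(419, -16)) = Add(317, -6704) = -6387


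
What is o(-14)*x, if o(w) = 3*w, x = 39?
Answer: -1638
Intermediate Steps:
o(-14)*x = (3*(-14))*39 = -42*39 = -1638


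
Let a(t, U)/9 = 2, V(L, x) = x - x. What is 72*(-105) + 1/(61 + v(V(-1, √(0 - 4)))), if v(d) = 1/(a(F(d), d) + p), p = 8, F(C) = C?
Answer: -11997694/1587 ≈ -7560.0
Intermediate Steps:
V(L, x) = 0
a(t, U) = 18 (a(t, U) = 9*2 = 18)
v(d) = 1/26 (v(d) = 1/(18 + 8) = 1/26)
72*(-105) + 1/(61 + v(V(-1, √(0 - 4)))) = 72*(-105) + 1/(61 + 1/26) = -7560 + 1/(1587/26) = -7560 + 26/1587 = -11997694/1587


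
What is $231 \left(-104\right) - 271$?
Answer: $-24295$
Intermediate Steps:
$231 \left(-104\right) - 271 = -24024 - 271 = -24295$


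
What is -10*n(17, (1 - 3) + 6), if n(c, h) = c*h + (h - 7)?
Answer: -650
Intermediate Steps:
n(c, h) = -7 + h + c*h (n(c, h) = c*h + (-7 + h) = -7 + h + c*h)
-10*n(17, (1 - 3) + 6) = -10*(-7 + ((1 - 3) + 6) + 17*((1 - 3) + 6)) = -10*(-7 + (-2 + 6) + 17*(-2 + 6)) = -10*(-7 + 4 + 17*4) = -10*(-7 + 4 + 68) = -10*65 = -650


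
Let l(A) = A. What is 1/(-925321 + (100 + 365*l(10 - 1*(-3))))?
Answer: -1/920476 ≈ -1.0864e-6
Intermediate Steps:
1/(-925321 + (100 + 365*l(10 - 1*(-3)))) = 1/(-925321 + (100 + 365*(10 - 1*(-3)))) = 1/(-925321 + (100 + 365*(10 + 3))) = 1/(-925321 + (100 + 365*13)) = 1/(-925321 + (100 + 4745)) = 1/(-925321 + 4845) = 1/(-920476) = -1/920476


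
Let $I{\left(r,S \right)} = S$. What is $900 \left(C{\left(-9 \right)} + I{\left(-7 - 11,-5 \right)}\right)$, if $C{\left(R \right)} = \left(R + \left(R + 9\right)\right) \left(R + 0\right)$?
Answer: $68400$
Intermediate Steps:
$C{\left(R \right)} = R \left(9 + 2 R\right)$ ($C{\left(R \right)} = \left(R + \left(9 + R\right)\right) R = \left(9 + 2 R\right) R = R \left(9 + 2 R\right)$)
$900 \left(C{\left(-9 \right)} + I{\left(-7 - 11,-5 \right)}\right) = 900 \left(- 9 \left(9 + 2 \left(-9\right)\right) - 5\right) = 900 \left(- 9 \left(9 - 18\right) - 5\right) = 900 \left(\left(-9\right) \left(-9\right) - 5\right) = 900 \left(81 - 5\right) = 900 \cdot 76 = 68400$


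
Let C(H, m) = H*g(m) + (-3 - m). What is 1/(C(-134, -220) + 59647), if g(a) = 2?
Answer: 1/59596 ≈ 1.6780e-5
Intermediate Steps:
C(H, m) = -3 - m + 2*H (C(H, m) = H*2 + (-3 - m) = 2*H + (-3 - m) = -3 - m + 2*H)
1/(C(-134, -220) + 59647) = 1/((-3 - 1*(-220) + 2*(-134)) + 59647) = 1/((-3 + 220 - 268) + 59647) = 1/(-51 + 59647) = 1/59596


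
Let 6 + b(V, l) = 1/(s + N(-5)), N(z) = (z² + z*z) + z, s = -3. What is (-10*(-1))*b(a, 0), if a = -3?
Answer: -1255/21 ≈ -59.762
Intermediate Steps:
N(z) = z + 2*z² (N(z) = (z² + z²) + z = 2*z² + z = z + 2*z²)
b(V, l) = -251/42 (b(V, l) = -6 + 1/(-3 - 5*(1 + 2*(-5))) = -6 + 1/(-3 - 5*(1 - 10)) = -6 + 1/(-3 - 5*(-9)) = -6 + 1/(-3 + 45) = -6 + 1/42 = -251/42)
(-10*(-1))*b(a, 0) = -10*(-1)*(-251/42) = 10*(-251/42) = -1255/21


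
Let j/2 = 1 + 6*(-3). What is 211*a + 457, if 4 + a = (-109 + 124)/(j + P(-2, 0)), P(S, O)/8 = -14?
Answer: -59667/146 ≈ -408.68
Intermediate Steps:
j = -34 (j = 2*(1 + 6*(-3)) = 2*(1 - 18) = 2*(-17) = -34)
P(S, O) = -112 (P(S, O) = 8*(-14) = -112)
a = -599/146 (a = -4 + (-109 + 124)/(-34 - 112) = -4 + 15/(-146) = -4 + 15*(-1/146) = -4 - 15/146 = -599/146 ≈ -4.1027)
211*a + 457 = 211*(-599/146) + 457 = -126389/146 + 457 = -59667/146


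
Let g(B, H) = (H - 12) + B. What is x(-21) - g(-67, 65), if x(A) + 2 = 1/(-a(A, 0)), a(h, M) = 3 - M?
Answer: 35/3 ≈ 11.667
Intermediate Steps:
g(B, H) = -12 + B + H (g(B, H) = (-12 + H) + B = -12 + B + H)
x(A) = -7/3 (x(A) = -2 + 1/(-(3 - 1*0)) = -2 + 1/(-(3 + 0)) = -2 + 1/(-1*3) = -2 + 1/(-3) = -2 - ⅓ = -7/3)
x(-21) - g(-67, 65) = -7/3 - (-12 - 67 + 65) = -7/3 - 1*(-14) = -7/3 + 14 = 35/3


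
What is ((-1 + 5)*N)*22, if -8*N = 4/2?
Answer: -22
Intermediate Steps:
N = -1/4 (N = -1/(2*2) = -1/8*2 = -1/4 ≈ -0.25000)
((-1 + 5)*N)*22 = ((-1 + 5)*(-1/4))*22 = (4*(-1/4))*22 = -1*22 = -22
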